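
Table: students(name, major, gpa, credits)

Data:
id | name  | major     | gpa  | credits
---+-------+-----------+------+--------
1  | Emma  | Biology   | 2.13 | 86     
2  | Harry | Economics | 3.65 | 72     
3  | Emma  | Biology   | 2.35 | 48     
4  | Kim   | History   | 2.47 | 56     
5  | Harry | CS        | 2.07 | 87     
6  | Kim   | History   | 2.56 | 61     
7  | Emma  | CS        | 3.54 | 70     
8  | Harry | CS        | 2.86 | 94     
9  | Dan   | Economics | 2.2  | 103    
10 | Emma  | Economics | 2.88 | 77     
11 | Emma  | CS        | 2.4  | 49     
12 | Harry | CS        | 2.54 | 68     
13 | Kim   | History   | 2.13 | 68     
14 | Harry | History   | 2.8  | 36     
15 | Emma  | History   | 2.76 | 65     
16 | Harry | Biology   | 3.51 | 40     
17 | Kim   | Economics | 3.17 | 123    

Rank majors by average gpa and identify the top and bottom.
SELECT major, AVG(gpa)
FROM students
GROUP BY major
ORDER BY AVG(gpa)

All groups:
  History: 2.54
  Biology: 2.66
  CS: 2.68
  Economics: 2.98

Highest: Economics (2.98)
Lowest: History (2.54)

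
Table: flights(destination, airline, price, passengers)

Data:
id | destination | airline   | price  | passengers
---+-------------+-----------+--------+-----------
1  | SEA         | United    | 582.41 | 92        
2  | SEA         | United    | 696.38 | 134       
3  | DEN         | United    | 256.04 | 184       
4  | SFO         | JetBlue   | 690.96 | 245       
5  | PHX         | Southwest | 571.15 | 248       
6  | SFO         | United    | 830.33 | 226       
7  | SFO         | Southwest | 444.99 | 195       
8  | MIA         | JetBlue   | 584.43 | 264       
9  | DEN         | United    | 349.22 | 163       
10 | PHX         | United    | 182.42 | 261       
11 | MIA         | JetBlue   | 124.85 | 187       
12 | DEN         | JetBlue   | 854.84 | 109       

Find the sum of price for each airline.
SELECT airline, SUM(price) as result
FROM flights
GROUP BY airline

Result:
  JetBlue: 2255.08
  Southwest: 1016.14
  United: 2896.80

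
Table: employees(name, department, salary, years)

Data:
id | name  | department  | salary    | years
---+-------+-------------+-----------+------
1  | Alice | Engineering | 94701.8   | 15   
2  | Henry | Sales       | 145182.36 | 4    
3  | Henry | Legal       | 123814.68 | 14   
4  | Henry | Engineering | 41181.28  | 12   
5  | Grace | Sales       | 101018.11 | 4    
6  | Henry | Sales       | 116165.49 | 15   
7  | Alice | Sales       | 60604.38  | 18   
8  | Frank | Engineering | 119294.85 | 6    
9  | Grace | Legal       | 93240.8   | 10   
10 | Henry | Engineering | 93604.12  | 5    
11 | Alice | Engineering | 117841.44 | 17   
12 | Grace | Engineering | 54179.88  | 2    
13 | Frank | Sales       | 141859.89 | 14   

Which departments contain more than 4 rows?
SELECT department, COUNT(*) as cnt
FROM employees
GROUP BY department
HAVING COUNT(*) > 4

Result:
  Engineering: 6
  Sales: 5

Note: HAVING filters groups after aggregation, WHERE filters rows before.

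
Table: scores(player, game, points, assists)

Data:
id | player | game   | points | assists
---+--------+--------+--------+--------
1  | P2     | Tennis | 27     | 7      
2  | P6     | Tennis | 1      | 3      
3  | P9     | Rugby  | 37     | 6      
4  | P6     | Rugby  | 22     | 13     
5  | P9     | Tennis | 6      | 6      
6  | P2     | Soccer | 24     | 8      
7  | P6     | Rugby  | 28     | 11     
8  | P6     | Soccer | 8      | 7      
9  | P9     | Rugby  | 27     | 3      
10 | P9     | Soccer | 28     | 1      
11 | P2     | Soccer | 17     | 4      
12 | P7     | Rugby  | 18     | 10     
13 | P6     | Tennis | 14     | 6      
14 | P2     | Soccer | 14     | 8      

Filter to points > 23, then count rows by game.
SELECT game, COUNT(*)
FROM scores
WHERE points > 23
GROUP BY game

Note: WHERE filters rows before grouping.

Result:
  Rugby: 3
  Soccer: 2
  Tennis: 1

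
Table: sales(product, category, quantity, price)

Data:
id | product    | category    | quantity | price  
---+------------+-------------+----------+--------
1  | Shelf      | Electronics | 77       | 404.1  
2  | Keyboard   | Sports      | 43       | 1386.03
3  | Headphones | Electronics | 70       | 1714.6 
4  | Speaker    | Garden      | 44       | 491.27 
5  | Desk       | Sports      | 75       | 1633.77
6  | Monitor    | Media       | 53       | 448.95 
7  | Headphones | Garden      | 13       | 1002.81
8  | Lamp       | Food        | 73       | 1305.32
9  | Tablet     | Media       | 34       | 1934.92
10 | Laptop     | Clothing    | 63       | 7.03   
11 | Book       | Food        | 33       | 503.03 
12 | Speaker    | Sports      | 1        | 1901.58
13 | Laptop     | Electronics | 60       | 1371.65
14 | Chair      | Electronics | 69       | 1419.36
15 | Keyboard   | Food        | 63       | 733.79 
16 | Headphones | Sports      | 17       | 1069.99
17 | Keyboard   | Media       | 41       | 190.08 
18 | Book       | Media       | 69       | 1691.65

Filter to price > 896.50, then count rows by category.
SELECT category, COUNT(*)
FROM sales
WHERE price > 896.50
GROUP BY category

Note: WHERE filters rows before grouping.

Result:
  Electronics: 3
  Food: 1
  Garden: 1
  Media: 2
  Sports: 4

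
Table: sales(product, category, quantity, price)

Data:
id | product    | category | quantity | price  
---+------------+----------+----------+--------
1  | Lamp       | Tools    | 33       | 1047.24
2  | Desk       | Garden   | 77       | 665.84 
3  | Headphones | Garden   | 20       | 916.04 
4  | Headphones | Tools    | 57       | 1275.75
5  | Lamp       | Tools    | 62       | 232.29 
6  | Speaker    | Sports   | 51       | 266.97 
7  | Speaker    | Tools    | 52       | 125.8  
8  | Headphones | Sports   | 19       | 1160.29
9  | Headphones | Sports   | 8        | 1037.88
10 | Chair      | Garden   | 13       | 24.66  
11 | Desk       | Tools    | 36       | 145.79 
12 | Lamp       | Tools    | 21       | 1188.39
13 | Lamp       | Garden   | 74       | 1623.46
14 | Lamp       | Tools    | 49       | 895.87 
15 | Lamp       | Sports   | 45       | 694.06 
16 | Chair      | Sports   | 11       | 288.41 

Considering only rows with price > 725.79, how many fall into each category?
SELECT category, COUNT(*)
FROM sales
WHERE price > 725.79
GROUP BY category

Note: WHERE filters rows before grouping.

Result:
  Garden: 2
  Sports: 2
  Tools: 4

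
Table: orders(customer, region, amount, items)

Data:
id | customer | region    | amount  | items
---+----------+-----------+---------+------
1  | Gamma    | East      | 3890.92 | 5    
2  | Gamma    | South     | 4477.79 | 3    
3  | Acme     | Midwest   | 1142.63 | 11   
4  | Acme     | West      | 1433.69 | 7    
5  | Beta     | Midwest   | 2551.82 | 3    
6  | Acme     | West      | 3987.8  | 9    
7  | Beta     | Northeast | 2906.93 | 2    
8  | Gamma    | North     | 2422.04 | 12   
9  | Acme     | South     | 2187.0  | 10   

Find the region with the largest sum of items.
SELECT region, SUM(items) as val
FROM orders
GROUP BY region
ORDER BY val DESC
LIMIT 1

Result: West with sum(items) = 16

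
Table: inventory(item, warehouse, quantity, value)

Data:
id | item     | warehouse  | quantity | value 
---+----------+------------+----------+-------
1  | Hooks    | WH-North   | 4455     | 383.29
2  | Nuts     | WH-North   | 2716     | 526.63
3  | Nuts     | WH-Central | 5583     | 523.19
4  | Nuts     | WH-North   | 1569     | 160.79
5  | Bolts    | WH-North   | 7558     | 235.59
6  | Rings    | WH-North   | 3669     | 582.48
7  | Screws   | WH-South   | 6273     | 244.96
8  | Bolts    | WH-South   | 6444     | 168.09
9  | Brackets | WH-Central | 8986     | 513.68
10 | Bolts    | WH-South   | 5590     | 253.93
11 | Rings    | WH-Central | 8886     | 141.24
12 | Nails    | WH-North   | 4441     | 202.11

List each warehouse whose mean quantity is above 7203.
SELECT warehouse, AVG(quantity)
FROM inventory
GROUP BY warehouse
HAVING AVG(quantity) > 7203

Result:
  WH-Central: avg=7818.33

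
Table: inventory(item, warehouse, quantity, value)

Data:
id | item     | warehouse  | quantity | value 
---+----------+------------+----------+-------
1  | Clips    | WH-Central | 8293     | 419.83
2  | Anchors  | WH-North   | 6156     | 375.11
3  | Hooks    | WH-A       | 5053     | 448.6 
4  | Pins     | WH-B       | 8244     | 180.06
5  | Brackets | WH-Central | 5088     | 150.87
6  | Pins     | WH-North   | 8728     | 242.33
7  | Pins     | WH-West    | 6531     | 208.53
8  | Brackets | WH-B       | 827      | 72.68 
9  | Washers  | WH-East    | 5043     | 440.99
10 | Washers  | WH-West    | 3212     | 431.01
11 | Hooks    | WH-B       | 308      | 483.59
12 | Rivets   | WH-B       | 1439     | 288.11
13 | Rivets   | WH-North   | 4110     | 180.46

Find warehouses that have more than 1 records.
SELECT warehouse, COUNT(*) as cnt
FROM inventory
GROUP BY warehouse
HAVING COUNT(*) > 1

Result:
  WH-B: 4
  WH-Central: 2
  WH-North: 3
  WH-West: 2

Note: HAVING filters groups after aggregation, WHERE filters rows before.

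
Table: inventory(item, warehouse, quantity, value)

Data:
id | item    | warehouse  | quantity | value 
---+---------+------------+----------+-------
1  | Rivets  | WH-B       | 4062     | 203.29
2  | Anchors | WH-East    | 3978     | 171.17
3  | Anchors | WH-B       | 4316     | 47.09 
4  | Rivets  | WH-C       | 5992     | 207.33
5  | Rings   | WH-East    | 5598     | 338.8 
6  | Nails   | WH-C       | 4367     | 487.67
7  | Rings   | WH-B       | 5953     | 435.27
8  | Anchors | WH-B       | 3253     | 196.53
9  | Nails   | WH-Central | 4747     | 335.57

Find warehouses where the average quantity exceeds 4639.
SELECT warehouse, AVG(quantity)
FROM inventory
GROUP BY warehouse
HAVING AVG(quantity) > 4639

Result:
  WH-C: avg=5179.50
  WH-Central: avg=4747.00
  WH-East: avg=4788.00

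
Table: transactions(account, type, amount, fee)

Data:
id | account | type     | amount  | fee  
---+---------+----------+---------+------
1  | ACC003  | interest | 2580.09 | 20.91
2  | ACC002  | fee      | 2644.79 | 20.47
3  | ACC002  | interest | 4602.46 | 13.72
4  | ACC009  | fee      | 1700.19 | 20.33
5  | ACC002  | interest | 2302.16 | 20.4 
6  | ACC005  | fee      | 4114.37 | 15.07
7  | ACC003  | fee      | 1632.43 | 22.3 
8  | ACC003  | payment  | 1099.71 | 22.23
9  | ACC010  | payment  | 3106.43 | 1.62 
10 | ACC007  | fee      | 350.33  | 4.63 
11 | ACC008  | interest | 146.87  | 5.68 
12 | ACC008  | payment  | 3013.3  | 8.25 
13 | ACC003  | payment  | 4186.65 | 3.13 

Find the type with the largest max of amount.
SELECT type, MAX(amount) as val
FROM transactions
GROUP BY type
ORDER BY val DESC
LIMIT 1

Result: interest with max(amount) = 4602.46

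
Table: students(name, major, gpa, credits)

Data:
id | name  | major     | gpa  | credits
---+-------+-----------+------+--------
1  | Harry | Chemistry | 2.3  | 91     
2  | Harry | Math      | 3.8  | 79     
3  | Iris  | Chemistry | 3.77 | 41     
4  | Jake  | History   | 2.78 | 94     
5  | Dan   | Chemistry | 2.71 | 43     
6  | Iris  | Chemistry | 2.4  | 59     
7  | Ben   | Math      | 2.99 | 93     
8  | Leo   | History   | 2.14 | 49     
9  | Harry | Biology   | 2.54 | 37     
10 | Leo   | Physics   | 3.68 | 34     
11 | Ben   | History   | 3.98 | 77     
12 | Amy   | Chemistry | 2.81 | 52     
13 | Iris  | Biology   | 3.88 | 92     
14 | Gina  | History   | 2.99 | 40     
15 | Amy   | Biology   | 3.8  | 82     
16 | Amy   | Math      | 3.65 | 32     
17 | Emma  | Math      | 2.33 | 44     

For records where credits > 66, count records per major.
SELECT major, COUNT(*)
FROM students
WHERE credits > 66
GROUP BY major

Note: WHERE filters rows before grouping.

Result:
  Biology: 2
  Chemistry: 1
  History: 2
  Math: 2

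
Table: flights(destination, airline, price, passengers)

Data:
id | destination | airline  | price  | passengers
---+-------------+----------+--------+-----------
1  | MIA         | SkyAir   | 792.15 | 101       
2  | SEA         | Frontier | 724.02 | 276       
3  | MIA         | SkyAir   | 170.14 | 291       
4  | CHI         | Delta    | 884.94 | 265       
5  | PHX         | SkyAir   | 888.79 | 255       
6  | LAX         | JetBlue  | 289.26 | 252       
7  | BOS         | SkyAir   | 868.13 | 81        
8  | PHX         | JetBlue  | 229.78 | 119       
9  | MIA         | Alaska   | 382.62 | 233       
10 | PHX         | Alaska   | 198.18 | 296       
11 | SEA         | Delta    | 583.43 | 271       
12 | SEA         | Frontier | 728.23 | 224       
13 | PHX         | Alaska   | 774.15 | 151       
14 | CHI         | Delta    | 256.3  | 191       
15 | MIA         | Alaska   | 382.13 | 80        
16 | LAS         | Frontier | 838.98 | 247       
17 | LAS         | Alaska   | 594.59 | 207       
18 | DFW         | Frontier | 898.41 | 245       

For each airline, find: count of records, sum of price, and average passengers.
SELECT airline,
       COUNT(*) as cnt,
       SUM(price) as total_price,
       AVG(passengers) as avg_passengers
FROM flights
GROUP BY airline

Result:
  Alaska: 5 records, 2331.67 total price, 193.40 avg passengers
  Delta: 3 records, 1724.67 total price, 242.33 avg passengers
  Frontier: 4 records, 3189.64 total price, 248.00 avg passengers
  JetBlue: 2 records, 519.04 total price, 185.50 avg passengers
  SkyAir: 4 records, 2719.21 total price, 182.00 avg passengers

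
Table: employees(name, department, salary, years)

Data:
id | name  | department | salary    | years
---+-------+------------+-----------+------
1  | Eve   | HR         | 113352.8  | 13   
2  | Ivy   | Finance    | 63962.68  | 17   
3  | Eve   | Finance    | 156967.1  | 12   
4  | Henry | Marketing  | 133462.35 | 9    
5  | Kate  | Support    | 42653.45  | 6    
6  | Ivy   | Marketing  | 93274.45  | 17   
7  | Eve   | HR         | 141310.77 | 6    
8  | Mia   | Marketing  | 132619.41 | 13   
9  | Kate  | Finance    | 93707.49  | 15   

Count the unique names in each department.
SELECT department, COUNT(DISTINCT name)
FROM employees
GROUP BY department

Result:
  Finance: 3 distinct
  HR: 1 distinct
  Marketing: 3 distinct
  Support: 1 distinct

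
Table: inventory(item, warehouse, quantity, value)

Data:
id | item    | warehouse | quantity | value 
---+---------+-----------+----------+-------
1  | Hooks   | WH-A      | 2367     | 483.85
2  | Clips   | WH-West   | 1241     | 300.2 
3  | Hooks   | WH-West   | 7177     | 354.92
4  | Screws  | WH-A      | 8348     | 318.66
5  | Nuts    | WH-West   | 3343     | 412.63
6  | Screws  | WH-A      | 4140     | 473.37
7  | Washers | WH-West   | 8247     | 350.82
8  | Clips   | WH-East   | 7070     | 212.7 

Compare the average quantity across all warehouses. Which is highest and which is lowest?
SELECT warehouse, AVG(quantity)
FROM inventory
GROUP BY warehouse
ORDER BY AVG(quantity)

All groups:
  WH-A: 4951.67
  WH-West: 5002.00
  WH-East: 7070.00

Highest: WH-East (7070.00)
Lowest: WH-A (4951.67)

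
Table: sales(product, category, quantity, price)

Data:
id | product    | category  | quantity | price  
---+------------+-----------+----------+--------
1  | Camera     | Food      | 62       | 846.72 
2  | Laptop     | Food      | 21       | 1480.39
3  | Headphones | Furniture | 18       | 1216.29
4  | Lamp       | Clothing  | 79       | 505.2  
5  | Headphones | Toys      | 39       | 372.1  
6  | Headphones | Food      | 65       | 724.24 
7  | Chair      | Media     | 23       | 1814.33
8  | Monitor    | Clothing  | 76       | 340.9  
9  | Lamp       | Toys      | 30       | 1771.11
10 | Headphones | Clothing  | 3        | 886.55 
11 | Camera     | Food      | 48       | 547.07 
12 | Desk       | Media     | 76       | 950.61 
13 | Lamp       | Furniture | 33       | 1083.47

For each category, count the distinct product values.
SELECT category, COUNT(DISTINCT product)
FROM sales
GROUP BY category

Result:
  Clothing: 3 distinct
  Food: 3 distinct
  Furniture: 2 distinct
  Media: 2 distinct
  Toys: 2 distinct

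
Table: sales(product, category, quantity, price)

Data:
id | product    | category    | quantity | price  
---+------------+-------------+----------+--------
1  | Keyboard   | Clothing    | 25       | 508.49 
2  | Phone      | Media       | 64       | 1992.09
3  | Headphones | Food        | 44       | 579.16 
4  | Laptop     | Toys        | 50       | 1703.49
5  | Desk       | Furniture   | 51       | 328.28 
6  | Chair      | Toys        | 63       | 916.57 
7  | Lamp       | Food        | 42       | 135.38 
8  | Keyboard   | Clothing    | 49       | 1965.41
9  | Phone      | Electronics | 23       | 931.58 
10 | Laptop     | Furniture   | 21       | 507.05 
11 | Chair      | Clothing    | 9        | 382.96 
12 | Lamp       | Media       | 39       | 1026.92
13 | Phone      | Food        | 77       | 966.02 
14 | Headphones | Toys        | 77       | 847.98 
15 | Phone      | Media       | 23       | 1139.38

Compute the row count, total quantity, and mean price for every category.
SELECT category,
       COUNT(*) as cnt,
       SUM(quantity) as total_quantity,
       AVG(price) as avg_price
FROM sales
GROUP BY category

Result:
  Clothing: 3 records, 83 total quantity, 952.29 avg price
  Electronics: 1 records, 23 total quantity, 931.58 avg price
  Food: 3 records, 163 total quantity, 560.19 avg price
  Furniture: 2 records, 72 total quantity, 417.67 avg price
  Media: 3 records, 126 total quantity, 1386.13 avg price
  Toys: 3 records, 190 total quantity, 1156.01 avg price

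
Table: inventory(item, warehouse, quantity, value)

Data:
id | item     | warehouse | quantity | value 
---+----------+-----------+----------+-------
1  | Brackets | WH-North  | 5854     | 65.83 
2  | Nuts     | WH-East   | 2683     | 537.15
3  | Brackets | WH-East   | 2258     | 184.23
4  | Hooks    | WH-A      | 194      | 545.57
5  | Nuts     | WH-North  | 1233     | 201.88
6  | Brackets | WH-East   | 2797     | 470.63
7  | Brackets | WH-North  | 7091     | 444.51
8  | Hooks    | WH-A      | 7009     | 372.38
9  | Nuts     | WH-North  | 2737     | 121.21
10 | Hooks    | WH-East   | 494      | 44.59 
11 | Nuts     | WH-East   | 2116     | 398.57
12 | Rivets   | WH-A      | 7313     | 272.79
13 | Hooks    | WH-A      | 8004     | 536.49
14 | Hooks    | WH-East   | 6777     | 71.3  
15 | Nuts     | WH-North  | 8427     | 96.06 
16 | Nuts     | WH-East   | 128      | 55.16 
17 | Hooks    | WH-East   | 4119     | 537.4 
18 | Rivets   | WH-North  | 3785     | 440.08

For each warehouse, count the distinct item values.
SELECT warehouse, COUNT(DISTINCT item)
FROM inventory
GROUP BY warehouse

Result:
  WH-A: 2 distinct
  WH-East: 3 distinct
  WH-North: 3 distinct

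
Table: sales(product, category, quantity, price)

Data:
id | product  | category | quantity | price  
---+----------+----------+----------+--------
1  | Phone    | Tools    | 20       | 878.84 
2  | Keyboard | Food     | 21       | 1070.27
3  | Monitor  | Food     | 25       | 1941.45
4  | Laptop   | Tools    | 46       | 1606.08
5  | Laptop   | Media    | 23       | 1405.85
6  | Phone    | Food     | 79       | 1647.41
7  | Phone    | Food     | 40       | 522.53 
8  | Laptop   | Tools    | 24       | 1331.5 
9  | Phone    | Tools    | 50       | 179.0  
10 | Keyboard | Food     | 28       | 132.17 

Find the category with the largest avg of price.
SELECT category, AVG(price) as val
FROM sales
GROUP BY category
ORDER BY val DESC
LIMIT 1

Result: Media with avg(price) = 1405.85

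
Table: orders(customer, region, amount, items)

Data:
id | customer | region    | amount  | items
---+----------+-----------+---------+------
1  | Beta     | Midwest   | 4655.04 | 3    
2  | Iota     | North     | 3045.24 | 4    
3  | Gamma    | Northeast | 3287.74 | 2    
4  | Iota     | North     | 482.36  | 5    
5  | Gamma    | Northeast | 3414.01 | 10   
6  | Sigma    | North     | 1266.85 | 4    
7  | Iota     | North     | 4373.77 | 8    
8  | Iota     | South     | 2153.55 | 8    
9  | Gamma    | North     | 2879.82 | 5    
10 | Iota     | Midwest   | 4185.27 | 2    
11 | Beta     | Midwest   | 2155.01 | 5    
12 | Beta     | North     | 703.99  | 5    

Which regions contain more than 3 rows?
SELECT region, COUNT(*) as cnt
FROM orders
GROUP BY region
HAVING COUNT(*) > 3

Result:
  North: 6

Note: HAVING filters groups after aggregation, WHERE filters rows before.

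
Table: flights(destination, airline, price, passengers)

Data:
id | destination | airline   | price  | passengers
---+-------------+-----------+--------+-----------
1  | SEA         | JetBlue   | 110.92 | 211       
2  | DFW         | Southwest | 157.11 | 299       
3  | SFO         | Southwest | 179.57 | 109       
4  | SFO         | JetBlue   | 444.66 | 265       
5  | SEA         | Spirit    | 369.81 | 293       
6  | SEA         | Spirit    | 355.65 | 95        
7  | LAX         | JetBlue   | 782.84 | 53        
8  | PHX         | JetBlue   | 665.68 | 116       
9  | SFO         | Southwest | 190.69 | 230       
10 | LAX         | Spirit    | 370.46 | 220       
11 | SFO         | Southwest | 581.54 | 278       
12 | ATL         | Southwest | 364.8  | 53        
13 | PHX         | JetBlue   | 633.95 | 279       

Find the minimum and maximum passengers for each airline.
SELECT airline, MIN(passengers), MAX(passengers)
FROM flights
GROUP BY airline

Result:
  JetBlue: min=53, max=279
  Southwest: min=53, max=299
  Spirit: min=95, max=293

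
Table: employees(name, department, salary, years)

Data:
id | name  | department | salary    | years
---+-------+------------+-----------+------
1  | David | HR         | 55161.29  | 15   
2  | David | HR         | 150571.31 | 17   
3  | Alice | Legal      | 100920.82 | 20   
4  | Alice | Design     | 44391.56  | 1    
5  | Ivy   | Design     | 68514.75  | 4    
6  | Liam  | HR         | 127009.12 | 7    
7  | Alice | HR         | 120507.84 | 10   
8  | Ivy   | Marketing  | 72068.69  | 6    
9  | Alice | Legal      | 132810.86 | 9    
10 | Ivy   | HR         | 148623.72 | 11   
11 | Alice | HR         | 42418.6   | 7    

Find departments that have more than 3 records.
SELECT department, COUNT(*) as cnt
FROM employees
GROUP BY department
HAVING COUNT(*) > 3

Result:
  HR: 6

Note: HAVING filters groups after aggregation, WHERE filters rows before.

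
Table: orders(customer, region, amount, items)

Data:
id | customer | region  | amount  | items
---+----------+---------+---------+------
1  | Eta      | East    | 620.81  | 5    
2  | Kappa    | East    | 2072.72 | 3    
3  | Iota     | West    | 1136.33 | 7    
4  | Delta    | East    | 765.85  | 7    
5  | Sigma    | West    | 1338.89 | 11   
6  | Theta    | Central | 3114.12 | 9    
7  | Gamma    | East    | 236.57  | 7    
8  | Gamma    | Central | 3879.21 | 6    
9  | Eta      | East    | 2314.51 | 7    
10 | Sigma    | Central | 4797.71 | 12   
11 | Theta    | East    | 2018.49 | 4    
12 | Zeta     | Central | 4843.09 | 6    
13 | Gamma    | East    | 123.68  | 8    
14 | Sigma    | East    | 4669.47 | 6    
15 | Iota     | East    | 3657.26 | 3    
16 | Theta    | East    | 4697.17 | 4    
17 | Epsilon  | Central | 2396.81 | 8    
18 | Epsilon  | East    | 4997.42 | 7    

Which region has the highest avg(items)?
SELECT region, AVG(items) as val
FROM orders
GROUP BY region
ORDER BY val DESC
LIMIT 1

Result: West with avg(items) = 9.00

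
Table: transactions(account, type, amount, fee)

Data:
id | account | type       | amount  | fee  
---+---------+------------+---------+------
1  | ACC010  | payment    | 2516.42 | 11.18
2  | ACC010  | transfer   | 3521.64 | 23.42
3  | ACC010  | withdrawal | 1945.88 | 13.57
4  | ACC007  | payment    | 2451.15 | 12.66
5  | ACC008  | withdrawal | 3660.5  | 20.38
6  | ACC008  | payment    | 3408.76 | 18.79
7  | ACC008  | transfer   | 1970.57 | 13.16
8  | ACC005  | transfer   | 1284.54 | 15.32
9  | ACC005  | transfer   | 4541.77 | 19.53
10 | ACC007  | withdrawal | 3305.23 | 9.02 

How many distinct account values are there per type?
SELECT type, COUNT(DISTINCT account)
FROM transactions
GROUP BY type

Result:
  payment: 3 distinct
  transfer: 3 distinct
  withdrawal: 3 distinct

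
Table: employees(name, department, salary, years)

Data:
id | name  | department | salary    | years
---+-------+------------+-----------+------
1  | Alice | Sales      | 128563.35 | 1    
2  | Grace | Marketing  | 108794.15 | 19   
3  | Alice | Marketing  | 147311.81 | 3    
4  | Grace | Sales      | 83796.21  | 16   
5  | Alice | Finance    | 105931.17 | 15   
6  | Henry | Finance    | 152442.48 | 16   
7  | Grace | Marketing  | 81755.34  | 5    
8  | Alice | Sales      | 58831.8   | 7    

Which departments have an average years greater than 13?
SELECT department, AVG(years)
FROM employees
GROUP BY department
HAVING AVG(years) > 13

Result:
  Finance: avg=15.50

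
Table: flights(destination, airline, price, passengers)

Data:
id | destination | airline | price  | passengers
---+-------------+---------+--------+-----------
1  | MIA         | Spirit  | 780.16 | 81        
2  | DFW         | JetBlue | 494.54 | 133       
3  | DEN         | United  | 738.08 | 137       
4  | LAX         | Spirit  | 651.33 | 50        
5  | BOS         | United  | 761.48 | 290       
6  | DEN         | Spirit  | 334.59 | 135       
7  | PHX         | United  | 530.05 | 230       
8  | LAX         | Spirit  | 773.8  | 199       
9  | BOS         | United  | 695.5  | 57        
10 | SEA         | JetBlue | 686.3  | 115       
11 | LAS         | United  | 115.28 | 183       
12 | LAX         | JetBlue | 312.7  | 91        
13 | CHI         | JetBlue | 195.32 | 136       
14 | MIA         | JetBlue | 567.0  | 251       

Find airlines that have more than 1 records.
SELECT airline, COUNT(*) as cnt
FROM flights
GROUP BY airline
HAVING COUNT(*) > 1

Result:
  JetBlue: 5
  Spirit: 4
  United: 5

Note: HAVING filters groups after aggregation, WHERE filters rows before.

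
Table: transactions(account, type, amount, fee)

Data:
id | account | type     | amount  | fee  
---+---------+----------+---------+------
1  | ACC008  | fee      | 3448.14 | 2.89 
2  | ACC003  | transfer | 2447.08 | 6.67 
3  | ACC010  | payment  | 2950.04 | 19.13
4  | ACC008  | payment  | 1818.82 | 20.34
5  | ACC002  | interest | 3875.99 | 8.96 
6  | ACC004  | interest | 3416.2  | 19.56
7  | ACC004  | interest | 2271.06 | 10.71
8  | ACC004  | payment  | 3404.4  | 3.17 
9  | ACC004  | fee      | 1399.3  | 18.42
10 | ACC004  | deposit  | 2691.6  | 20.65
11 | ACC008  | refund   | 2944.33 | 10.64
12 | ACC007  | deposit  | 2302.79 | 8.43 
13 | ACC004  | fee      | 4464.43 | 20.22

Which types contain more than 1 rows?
SELECT type, COUNT(*) as cnt
FROM transactions
GROUP BY type
HAVING COUNT(*) > 1

Result:
  deposit: 2
  fee: 3
  interest: 3
  payment: 3

Note: HAVING filters groups after aggregation, WHERE filters rows before.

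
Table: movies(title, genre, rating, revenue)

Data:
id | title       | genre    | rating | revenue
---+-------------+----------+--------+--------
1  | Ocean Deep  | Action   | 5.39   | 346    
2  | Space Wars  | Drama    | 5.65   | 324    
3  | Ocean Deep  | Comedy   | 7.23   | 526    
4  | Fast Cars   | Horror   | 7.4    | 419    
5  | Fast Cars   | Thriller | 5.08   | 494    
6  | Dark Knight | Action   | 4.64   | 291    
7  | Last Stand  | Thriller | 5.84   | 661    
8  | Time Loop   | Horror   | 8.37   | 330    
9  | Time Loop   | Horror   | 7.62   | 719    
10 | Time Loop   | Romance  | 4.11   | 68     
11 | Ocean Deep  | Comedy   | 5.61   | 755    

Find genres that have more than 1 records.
SELECT genre, COUNT(*) as cnt
FROM movies
GROUP BY genre
HAVING COUNT(*) > 1

Result:
  Action: 2
  Comedy: 2
  Horror: 3
  Thriller: 2

Note: HAVING filters groups after aggregation, WHERE filters rows before.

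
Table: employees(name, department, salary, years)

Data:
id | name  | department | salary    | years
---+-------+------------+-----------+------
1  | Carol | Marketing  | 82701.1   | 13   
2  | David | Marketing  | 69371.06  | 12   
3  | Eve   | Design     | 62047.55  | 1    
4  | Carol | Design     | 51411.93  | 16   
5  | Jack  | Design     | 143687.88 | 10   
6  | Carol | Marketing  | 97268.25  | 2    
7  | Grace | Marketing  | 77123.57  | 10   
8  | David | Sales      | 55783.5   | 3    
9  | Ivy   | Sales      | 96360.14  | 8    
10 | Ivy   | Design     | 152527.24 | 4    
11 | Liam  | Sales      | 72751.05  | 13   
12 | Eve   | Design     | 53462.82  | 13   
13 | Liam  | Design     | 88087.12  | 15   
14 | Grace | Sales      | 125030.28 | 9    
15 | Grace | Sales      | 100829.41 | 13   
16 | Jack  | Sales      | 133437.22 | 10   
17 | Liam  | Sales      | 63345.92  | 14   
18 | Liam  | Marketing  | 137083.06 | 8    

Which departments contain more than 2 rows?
SELECT department, COUNT(*) as cnt
FROM employees
GROUP BY department
HAVING COUNT(*) > 2

Result:
  Design: 6
  Marketing: 5
  Sales: 7

Note: HAVING filters groups after aggregation, WHERE filters rows before.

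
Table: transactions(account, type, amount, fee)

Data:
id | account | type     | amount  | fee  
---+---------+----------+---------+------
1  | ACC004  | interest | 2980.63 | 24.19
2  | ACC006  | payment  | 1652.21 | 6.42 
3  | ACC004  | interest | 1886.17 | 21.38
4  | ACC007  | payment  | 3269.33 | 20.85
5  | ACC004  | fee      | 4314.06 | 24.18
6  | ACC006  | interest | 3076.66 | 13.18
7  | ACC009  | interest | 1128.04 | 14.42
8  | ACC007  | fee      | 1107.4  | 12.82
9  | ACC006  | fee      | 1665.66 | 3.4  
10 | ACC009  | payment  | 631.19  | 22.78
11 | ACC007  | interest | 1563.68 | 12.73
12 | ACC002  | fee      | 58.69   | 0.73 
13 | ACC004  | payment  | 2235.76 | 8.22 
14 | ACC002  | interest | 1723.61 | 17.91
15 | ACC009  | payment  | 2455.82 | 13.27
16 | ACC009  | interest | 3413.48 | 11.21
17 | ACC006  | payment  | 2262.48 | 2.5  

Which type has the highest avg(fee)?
SELECT type, AVG(fee) as val
FROM transactions
GROUP BY type
ORDER BY val DESC
LIMIT 1

Result: interest with avg(fee) = 16.43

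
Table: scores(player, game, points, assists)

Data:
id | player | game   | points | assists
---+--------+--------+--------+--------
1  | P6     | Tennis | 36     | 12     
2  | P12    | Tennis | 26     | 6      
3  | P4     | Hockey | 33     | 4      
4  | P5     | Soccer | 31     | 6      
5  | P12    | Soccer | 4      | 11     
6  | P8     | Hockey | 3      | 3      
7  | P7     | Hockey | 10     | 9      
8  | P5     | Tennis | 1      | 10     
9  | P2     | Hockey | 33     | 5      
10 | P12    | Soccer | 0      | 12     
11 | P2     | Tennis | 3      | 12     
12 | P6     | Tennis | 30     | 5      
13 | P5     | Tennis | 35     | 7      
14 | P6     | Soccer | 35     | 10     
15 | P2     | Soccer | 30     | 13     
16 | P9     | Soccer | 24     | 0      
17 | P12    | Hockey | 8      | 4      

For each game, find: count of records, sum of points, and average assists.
SELECT game,
       COUNT(*) as cnt,
       SUM(points) as total_points,
       AVG(assists) as avg_assists
FROM scores
GROUP BY game

Result:
  Hockey: 5 records, 87 total points, 5.00 avg assists
  Soccer: 6 records, 124 total points, 8.67 avg assists
  Tennis: 6 records, 131 total points, 8.67 avg assists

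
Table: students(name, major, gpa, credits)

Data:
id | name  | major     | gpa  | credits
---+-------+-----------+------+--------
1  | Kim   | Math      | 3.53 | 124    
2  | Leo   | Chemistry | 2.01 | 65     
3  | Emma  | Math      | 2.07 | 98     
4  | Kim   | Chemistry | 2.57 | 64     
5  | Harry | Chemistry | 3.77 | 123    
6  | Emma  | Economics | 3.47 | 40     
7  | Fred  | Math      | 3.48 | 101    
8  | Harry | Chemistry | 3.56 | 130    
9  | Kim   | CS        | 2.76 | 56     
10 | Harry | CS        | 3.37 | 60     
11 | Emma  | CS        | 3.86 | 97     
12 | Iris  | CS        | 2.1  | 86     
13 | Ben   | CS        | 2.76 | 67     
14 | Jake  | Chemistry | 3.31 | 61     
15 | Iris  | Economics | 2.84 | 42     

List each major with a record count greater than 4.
SELECT major, COUNT(*) as cnt
FROM students
GROUP BY major
HAVING COUNT(*) > 4

Result:
  CS: 5
  Chemistry: 5

Note: HAVING filters groups after aggregation, WHERE filters rows before.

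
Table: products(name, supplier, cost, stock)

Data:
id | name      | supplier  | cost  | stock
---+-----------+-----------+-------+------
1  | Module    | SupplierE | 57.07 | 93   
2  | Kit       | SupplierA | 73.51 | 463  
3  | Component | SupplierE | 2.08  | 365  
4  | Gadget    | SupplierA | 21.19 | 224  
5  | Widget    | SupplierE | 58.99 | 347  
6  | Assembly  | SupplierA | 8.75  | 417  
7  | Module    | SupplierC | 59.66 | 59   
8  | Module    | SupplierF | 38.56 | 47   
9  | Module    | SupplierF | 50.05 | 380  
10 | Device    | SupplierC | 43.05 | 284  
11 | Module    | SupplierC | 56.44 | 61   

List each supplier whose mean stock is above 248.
SELECT supplier, AVG(stock)
FROM products
GROUP BY supplier
HAVING AVG(stock) > 248

Result:
  SupplierA: avg=368.00
  SupplierE: avg=268.33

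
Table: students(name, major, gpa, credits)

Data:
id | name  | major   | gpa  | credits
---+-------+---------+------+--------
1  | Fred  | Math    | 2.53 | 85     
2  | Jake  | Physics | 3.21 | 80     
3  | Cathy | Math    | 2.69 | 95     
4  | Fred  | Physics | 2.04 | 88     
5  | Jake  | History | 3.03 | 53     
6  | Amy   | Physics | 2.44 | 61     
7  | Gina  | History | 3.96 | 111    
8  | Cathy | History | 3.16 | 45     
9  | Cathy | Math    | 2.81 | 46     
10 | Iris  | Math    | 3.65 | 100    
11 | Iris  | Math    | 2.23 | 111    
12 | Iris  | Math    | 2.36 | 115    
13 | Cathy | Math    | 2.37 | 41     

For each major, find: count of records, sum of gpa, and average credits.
SELECT major,
       COUNT(*) as cnt,
       SUM(gpa) as total_gpa,
       AVG(credits) as avg_credits
FROM students
GROUP BY major

Result:
  History: 3 records, 10.15 total gpa, 69.67 avg credits
  Math: 7 records, 18.64 total gpa, 84.71 avg credits
  Physics: 3 records, 7.69 total gpa, 76.33 avg credits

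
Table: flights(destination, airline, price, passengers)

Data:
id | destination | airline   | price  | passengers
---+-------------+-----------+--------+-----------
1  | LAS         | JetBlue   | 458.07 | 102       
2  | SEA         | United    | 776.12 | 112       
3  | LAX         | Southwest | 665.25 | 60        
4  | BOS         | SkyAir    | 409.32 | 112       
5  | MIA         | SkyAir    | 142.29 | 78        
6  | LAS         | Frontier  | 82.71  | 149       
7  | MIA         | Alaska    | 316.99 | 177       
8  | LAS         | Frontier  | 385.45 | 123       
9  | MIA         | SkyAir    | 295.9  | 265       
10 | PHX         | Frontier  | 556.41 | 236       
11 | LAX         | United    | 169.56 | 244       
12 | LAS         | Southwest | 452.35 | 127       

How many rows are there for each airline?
SELECT airline, COUNT(*) as count
FROM flights
GROUP BY airline

Result:
  Alaska: 1
  Frontier: 3
  JetBlue: 1
  SkyAir: 3
  Southwest: 2
  United: 2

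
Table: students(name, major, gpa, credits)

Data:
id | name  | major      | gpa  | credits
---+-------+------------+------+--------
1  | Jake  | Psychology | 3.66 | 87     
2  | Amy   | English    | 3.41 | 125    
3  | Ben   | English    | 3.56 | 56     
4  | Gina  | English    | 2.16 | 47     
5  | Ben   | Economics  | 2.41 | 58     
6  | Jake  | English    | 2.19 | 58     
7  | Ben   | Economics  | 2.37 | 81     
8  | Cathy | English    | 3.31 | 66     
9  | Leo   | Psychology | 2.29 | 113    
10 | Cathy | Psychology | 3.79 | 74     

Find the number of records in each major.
SELECT major, COUNT(*) as count
FROM students
GROUP BY major

Result:
  Economics: 2
  English: 5
  Psychology: 3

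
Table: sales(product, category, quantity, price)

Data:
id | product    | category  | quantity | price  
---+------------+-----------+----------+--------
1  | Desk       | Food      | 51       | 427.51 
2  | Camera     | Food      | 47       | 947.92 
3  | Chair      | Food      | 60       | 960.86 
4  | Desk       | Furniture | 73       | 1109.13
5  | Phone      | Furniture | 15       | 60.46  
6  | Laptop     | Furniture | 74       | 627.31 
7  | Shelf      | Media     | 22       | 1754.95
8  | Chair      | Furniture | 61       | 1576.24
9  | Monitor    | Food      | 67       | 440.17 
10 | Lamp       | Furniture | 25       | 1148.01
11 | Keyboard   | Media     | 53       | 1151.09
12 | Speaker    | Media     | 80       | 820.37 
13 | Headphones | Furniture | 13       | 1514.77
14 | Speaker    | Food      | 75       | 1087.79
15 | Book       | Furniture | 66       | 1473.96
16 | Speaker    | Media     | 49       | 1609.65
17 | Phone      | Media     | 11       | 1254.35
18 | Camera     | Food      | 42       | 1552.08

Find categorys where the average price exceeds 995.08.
SELECT category, AVG(price)
FROM sales
GROUP BY category
HAVING AVG(price) > 995.08

Result:
  Furniture: avg=1072.84
  Media: avg=1318.08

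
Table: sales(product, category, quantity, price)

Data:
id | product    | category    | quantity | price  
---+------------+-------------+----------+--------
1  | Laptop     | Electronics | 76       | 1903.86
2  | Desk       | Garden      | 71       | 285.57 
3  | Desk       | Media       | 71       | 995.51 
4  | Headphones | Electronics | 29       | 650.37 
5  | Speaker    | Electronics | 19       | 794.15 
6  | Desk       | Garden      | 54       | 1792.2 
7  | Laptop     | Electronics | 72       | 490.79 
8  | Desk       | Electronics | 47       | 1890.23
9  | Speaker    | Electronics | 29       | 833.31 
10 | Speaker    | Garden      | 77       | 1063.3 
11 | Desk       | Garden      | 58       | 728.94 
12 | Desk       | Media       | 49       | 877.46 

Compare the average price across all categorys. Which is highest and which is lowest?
SELECT category, AVG(price)
FROM sales
GROUP BY category
ORDER BY AVG(price)

All groups:
  Media: 936.49
  Garden: 967.50
  Electronics: 1093.79

Highest: Electronics (1093.79)
Lowest: Media (936.49)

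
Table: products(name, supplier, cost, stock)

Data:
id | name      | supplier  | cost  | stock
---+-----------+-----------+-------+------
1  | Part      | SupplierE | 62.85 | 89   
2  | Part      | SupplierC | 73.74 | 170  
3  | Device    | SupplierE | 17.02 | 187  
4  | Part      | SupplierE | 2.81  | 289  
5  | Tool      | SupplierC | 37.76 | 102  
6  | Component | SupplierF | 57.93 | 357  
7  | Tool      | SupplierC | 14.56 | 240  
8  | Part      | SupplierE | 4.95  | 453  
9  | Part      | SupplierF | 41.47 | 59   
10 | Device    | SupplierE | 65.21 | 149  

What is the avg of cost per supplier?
SELECT supplier, AVG(cost) as result
FROM products
GROUP BY supplier

Result:
  SupplierC: 42.02
  SupplierE: 30.57
  SupplierF: 49.70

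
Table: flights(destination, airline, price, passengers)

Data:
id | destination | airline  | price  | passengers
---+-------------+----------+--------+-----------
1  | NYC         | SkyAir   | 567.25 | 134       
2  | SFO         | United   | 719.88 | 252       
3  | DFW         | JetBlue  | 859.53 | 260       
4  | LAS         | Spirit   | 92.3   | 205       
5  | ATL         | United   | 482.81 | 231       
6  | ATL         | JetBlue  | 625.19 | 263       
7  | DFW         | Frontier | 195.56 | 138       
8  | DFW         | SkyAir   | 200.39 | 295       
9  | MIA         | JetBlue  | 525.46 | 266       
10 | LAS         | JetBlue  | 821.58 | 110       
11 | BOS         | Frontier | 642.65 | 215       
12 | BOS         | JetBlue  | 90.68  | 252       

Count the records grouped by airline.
SELECT airline, COUNT(*) as count
FROM flights
GROUP BY airline

Result:
  Frontier: 2
  JetBlue: 5
  SkyAir: 2
  Spirit: 1
  United: 2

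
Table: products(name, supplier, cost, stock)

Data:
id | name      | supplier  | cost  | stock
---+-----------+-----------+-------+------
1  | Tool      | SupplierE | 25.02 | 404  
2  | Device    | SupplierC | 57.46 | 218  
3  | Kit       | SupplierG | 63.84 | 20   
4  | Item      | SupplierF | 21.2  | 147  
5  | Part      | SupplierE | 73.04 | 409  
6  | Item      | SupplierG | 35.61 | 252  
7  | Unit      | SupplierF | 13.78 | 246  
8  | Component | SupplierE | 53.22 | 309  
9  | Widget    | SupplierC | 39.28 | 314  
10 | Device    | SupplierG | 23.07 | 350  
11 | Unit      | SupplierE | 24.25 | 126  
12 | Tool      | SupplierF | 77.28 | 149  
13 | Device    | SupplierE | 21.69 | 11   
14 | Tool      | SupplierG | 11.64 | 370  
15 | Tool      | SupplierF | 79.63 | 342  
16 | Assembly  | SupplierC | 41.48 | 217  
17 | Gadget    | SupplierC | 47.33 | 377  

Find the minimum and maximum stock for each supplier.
SELECT supplier, MIN(stock), MAX(stock)
FROM products
GROUP BY supplier

Result:
  SupplierC: min=217, max=377
  SupplierE: min=11, max=409
  SupplierF: min=147, max=342
  SupplierG: min=20, max=370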